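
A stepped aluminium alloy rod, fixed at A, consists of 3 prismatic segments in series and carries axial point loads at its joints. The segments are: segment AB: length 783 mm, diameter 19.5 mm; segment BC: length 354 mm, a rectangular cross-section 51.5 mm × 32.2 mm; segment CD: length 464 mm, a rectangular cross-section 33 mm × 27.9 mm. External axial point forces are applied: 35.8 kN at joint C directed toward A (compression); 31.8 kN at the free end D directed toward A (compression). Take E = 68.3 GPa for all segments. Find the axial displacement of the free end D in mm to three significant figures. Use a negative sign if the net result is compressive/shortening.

Internal axial forces (sectioning from the free end, tension +): N_CD = -31.8 kN, N_BC = -67.6 kN, N_AB = -67.6 kN.
A_AB = 298.6 mm².
A_BC = 1658 mm².
A_CD = 920.7 mm².
δ_AB = -67600·783/(298.6·68300) = -2.595 mm
δ_BC = -67600·354/(1658·68300) = -0.2113 mm
δ_CD = -31800·464/(920.7·68300) = -0.2346 mm
δ = Σδ_i = -3.041 mm.

-3.04 mm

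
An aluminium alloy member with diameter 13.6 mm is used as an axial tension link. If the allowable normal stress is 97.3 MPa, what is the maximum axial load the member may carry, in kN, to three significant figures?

A = 145.3 mm².
P_max = σ_allow · A = 97.3 · 145.3 = 14130 N = 14.13 kN.

14.1 kN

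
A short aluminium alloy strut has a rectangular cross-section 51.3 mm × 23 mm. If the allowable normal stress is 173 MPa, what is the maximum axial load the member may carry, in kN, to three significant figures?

204 kN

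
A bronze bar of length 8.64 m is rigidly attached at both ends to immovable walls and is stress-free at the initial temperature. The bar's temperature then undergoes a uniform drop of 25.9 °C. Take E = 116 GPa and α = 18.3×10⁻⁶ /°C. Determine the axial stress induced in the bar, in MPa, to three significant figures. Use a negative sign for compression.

55.0 MPa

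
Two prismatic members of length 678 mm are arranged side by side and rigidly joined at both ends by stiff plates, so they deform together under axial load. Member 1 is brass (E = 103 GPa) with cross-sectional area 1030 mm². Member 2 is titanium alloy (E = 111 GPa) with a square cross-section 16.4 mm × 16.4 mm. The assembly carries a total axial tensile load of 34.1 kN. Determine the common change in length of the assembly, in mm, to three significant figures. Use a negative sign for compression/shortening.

0.170 mm

A_2 = 269 mm².
Equal strain + equilibrium ⇒ each member carries load in proportion to AE: A₁E₁ = 106100000 N, A₂E₂ = 29850000 N, ΣAE = 135900000 N.
δ = PL/ΣAE = 34100·678/135900000 = 0.1701 mm.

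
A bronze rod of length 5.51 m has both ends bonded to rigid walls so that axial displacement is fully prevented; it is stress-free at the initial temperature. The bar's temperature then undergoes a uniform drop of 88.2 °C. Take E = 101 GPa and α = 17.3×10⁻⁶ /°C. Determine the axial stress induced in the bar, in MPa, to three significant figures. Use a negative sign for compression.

154 MPa

Free thermal expansion αLΔT = 17.3e-6 · 5510 · -88.2 = -8.407 mm.
The walls impose strain ε = −(-8.407)/5510 = 1.5259e-03; σ = Eε = 101000 · 1.5259e-03 = 154.1 MPa.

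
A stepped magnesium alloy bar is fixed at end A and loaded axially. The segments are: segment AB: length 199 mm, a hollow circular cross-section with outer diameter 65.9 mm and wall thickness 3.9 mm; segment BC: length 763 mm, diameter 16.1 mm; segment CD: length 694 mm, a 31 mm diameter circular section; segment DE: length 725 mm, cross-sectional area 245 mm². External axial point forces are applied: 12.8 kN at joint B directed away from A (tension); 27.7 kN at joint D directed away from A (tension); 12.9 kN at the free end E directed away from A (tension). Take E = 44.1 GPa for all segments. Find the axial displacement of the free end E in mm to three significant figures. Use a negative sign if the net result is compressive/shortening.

5.48 mm

Internal axial forces (sectioning from the free end, tension +): N_DE = 12.9 kN, N_CD = 40.6 kN, N_BC = 40.6 kN, N_AB = 53.4 kN.
A_AB = 759.6 mm².
A_BC = 203.6 mm².
A_CD = 754.8 mm².
δ_AB = 53400·199/(759.6·44100) = 0.3172 mm
δ_BC = 40600·763/(203.6·44100) = 3.45 mm
δ_CD = 40600·694/(754.8·44100) = 0.8465 mm
δ_DE = 12900·725/(245·44100) = 0.8656 mm
δ = Σδ_i = 5.48 mm.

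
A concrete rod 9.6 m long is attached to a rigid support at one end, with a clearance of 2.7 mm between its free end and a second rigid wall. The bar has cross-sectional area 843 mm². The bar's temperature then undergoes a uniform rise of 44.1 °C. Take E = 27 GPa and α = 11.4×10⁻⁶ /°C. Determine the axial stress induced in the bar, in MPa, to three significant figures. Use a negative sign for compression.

-5.98 MPa

Free thermal expansion αLΔT = 11.4e-6 · 9600 · 44.1 = 4.826 mm.
The walls engage after the gap closes; constrained expansion = 4.826 − 2.7 = 2.126 mm.
The walls impose strain ε = −(2.126)/9600 = -2.2149e-04; σ = Eε = 27000 · -2.2149e-04 = -5.98 MPa.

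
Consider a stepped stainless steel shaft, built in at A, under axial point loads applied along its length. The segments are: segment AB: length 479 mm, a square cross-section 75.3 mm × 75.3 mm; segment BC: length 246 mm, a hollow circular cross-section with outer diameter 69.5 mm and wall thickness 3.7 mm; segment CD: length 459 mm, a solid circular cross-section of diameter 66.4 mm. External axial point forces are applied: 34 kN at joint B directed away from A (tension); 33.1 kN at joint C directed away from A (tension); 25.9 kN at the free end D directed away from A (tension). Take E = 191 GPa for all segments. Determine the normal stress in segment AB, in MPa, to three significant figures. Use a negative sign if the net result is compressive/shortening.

16.4 MPa

Internal axial forces (sectioning from the free end, tension +): N_CD = 25.9 kN, N_BC = 59 kN, N_AB = 93 kN.
A_AB = 5670 mm².
σ_AB = N_AB/A_AB = 93000/5670 = 16.4 MPa.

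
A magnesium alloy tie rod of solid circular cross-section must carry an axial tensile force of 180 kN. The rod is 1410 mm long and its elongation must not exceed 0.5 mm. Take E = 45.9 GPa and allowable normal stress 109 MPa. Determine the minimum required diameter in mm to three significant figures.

119 mm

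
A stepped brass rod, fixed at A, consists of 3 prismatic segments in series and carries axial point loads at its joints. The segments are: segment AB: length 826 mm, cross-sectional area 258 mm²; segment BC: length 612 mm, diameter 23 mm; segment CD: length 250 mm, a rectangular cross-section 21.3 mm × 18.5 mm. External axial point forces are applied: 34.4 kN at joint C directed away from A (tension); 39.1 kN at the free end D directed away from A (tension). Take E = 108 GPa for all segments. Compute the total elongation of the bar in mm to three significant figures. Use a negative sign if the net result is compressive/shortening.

Internal axial forces (sectioning from the free end, tension +): N_CD = 39.1 kN, N_BC = 73.5 kN, N_AB = 73.5 kN.
A_BC = 415.5 mm².
A_CD = 394.1 mm².
δ_AB = 73500·826/(258·108000) = 2.179 mm
δ_BC = 73500·612/(415.5·108000) = 1.002 mm
δ_CD = 39100·250/(394.1·108000) = 0.2297 mm
δ = Σδ_i = 3.411 mm.

3.41 mm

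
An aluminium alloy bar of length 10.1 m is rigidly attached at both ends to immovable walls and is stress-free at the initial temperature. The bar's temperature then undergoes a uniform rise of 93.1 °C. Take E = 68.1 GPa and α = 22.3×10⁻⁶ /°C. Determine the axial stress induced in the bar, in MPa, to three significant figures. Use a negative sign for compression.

-141 MPa

Free thermal expansion αLΔT = 22.3e-6 · 10100 · 93.1 = 20.97 mm.
The walls impose strain ε = −(20.97)/10100 = -2.0761e-03; σ = Eε = 68100 · -2.0761e-03 = -141.4 MPa.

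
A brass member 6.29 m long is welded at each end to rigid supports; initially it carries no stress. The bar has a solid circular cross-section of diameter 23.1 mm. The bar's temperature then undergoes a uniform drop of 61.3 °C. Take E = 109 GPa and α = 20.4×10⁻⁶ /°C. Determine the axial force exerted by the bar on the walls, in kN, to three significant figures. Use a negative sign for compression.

57.1 kN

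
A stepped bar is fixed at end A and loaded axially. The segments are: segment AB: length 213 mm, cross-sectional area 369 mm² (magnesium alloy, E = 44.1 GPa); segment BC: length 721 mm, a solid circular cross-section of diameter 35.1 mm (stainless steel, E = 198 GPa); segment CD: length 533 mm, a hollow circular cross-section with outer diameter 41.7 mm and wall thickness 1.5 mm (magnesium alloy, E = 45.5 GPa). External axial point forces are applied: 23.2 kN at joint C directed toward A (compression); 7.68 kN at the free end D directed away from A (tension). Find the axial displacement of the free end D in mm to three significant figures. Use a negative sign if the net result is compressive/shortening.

0.213 mm

Internal axial forces (sectioning from the free end, tension +): N_CD = 7.68 kN, N_BC = -15.52 kN, N_AB = -15.52 kN.
A_BC = 967.6 mm².
A_CD = 189.4 mm².
δ_AB = -15520·213/(369·44100) = -0.2031 mm
δ_BC = -15520·721/(967.6·198000) = -0.05841 mm
δ_CD = 7680·533/(189.4·45500) = 0.4749 mm
δ = Σδ_i = 0.2134 mm.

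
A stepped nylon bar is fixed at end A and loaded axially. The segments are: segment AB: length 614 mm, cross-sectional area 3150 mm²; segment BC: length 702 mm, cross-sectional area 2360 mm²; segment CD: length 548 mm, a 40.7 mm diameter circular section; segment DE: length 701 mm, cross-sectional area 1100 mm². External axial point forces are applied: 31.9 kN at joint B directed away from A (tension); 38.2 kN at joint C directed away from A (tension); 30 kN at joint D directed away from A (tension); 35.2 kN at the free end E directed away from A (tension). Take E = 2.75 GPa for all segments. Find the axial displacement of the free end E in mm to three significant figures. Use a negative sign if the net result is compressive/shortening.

Internal axial forces (sectioning from the free end, tension +): N_DE = 35.2 kN, N_CD = 65.2 kN, N_BC = 103.4 kN, N_AB = 135.3 kN.
A_CD = 1301 mm².
δ_AB = 135300·614/(3150·2750) = 9.59 mm
δ_BC = 103400·702/(2360·2750) = 11.18 mm
δ_CD = 65200·548/(1301·2750) = 9.987 mm
δ_DE = 35200·701/(1100·2750) = 8.157 mm
δ = Σδ_i = 38.92 mm.

38.9 mm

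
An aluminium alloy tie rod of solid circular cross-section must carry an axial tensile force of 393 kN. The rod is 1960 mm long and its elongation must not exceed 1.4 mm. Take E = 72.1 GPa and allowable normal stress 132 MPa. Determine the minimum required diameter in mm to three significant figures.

Required area A ≥ P/σ_allow = 393000/132 = 2977 mm².
For a solid circular section, d ≥ √(4A/π) = 61.57 mm.
Elongation limit: A ≥ PL/(Eδ_allow) = 393000·1960/(72100·1.4) = 7631 mm² ⇒ d ≥ 98.57 mm.
The elongation limit governs.

98.6 mm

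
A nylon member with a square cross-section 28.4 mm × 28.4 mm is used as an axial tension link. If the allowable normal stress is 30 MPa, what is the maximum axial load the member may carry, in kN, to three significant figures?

A = 806.6 mm².
P_max = σ_allow · A = 30 · 806.6 = 24200 N = 24.2 kN.

24.2 kN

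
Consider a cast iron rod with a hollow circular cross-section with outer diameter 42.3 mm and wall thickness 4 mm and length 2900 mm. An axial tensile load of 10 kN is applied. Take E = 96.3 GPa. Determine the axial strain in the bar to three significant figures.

A = 481.3 mm².
σ = N/A = 20.78 MPa; ε = σ/E = 20.78/96300 = 2.158e-04.

2.16e-04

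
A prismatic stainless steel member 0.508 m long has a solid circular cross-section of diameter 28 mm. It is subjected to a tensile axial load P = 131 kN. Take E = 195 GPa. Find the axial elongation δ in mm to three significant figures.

0.554 mm

A = 615.8 mm².
δ_mech = NL/(AE) = 131000·508/(615.8·195000) = 0.5542 mm.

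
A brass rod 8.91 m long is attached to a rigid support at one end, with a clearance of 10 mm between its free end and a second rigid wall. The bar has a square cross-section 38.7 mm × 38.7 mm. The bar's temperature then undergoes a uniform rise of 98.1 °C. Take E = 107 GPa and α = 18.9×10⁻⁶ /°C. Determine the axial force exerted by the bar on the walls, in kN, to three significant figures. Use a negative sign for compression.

Free thermal expansion αLΔT = 18.9e-6 · 8910 · 98.1 = 16.52 mm.
The walls engage after the gap closes; constrained expansion = 16.52 − 10 = 6.52 mm.
The walls impose strain ε = −(6.52)/8910 = -7.3176e-04; σ = Eε = 107000 · -7.3176e-04 = -78.3 MPa.
Wall reaction R = σ·A = -78.3·1498 = -117300 N = -117.3 kN.

-117 kN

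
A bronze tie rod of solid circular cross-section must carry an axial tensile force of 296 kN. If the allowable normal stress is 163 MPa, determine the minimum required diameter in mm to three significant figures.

Required area A ≥ P/σ_allow = 296000/163 = 1816 mm².
For a solid circular section, d ≥ √(4A/π) = 48.08 mm.

48.1 mm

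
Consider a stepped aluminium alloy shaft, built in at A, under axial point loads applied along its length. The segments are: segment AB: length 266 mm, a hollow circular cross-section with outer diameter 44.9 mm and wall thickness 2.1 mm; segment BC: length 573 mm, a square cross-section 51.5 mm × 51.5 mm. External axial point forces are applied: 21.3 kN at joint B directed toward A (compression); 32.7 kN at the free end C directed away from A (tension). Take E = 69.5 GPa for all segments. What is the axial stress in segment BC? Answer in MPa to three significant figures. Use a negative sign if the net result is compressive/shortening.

Internal axial forces (sectioning from the free end, tension +): N_BC = 32.7 kN, N_AB = 11.4 kN.
A_BC = 2652 mm².
σ_BC = N_BC/A_BC = 32700/2652 = 12.33 MPa.

12.3 MPa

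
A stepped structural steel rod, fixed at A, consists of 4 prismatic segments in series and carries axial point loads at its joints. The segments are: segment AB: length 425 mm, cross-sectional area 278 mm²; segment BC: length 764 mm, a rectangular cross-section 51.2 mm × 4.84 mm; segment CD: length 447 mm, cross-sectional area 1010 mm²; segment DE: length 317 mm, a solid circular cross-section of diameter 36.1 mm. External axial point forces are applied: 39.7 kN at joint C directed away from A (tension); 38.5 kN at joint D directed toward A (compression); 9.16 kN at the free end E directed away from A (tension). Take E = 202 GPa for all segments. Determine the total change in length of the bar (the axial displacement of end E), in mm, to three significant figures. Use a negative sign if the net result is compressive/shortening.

0.186 mm

Internal axial forces (sectioning from the free end, tension +): N_DE = 9.16 kN, N_CD = -29.34 kN, N_BC = 10.36 kN, N_AB = 10.36 kN.
A_BC = 247.8 mm².
A_DE = 1024 mm².
δ_AB = 10360·425/(278·202000) = 0.07841 mm
δ_BC = 10360·764/(247.8·202000) = 0.1581 mm
δ_CD = -29340·447/(1010·202000) = -0.06428 mm
δ_DE = 9160·317/(1024·202000) = 0.01404 mm
δ = Σδ_i = 0.1863 mm.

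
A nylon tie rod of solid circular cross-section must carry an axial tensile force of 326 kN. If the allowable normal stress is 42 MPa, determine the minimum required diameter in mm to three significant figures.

99.4 mm

Required area A ≥ P/σ_allow = 326000/42 = 7762 mm².
For a solid circular section, d ≥ √(4A/π) = 99.41 mm.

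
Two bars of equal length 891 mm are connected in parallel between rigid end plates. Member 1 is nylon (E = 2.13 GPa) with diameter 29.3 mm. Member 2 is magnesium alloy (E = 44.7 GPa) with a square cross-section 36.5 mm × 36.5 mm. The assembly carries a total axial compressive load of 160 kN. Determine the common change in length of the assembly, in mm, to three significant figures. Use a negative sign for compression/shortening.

-2.34 mm

A_1 = 674.3 mm².
A_2 = 1332 mm².
Equal strain + equilibrium ⇒ each member carries load in proportion to AE: A₁E₁ = 1436000 N, A₂E₂ = 59550000 N, ΣAE = 60990000 N.
δ = PL/ΣAE = -160000·891/60990000 = -2.338 mm.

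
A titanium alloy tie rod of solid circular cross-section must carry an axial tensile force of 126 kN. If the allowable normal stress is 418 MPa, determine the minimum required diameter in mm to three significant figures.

19.6 mm

Required area A ≥ P/σ_allow = 126000/418 = 301.4 mm².
For a solid circular section, d ≥ √(4A/π) = 19.59 mm.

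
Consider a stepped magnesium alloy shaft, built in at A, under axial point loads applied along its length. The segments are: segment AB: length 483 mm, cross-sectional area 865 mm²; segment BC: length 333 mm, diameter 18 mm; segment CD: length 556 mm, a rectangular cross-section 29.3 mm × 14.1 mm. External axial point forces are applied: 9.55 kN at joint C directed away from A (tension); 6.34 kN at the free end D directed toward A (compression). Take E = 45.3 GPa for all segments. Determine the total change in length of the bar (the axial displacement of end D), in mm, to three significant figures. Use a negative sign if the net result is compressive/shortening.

-0.0561 mm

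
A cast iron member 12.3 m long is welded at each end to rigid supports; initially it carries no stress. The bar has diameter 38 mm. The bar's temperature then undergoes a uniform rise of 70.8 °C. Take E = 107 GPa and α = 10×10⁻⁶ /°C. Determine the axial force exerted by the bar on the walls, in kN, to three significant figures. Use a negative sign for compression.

-85.9 kN

Free thermal expansion αLΔT = 10e-6 · 12300 · 70.8 = 8.708 mm.
The walls impose strain ε = −(8.708)/12300 = -7.0800e-04; σ = Eε = 107000 · -7.0800e-04 = -75.76 MPa.
Wall reaction R = σ·A = -75.76·1134 = -85920 N = -85.92 kN.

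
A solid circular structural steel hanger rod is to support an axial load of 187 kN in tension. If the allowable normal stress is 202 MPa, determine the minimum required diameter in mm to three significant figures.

34.3 mm

Required area A ≥ P/σ_allow = 187000/202 = 925.7 mm².
For a solid circular section, d ≥ √(4A/π) = 34.33 mm.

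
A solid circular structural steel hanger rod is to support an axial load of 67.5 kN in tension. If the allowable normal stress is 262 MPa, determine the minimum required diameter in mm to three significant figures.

Required area A ≥ P/σ_allow = 67500/262 = 257.6 mm².
For a solid circular section, d ≥ √(4A/π) = 18.11 mm.

18.1 mm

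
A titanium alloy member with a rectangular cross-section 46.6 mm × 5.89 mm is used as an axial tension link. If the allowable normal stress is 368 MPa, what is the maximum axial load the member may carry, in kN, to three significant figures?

101 kN

A = 274.5 mm².
P_max = σ_allow · A = 368 · 274.5 = 101000 N = 101 kN.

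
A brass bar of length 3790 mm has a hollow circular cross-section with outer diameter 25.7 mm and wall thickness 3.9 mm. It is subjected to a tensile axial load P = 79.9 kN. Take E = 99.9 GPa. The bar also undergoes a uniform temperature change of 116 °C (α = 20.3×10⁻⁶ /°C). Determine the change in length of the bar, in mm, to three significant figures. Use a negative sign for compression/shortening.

A = 267.1 mm².
δ_mech = NL/(AE) = 79900·3790/(267.1·99900) = 11.35 mm.
δ_thermal = αLΔT = 20.3e-6·3790·116 = 8.925 mm.
δ = δ_mech + δ_thermal = 20.27 mm.

20.3 mm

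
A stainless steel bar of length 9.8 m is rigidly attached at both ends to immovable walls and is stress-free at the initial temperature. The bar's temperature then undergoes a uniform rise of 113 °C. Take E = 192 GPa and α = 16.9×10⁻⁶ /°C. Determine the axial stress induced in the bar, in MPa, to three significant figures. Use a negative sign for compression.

-367 MPa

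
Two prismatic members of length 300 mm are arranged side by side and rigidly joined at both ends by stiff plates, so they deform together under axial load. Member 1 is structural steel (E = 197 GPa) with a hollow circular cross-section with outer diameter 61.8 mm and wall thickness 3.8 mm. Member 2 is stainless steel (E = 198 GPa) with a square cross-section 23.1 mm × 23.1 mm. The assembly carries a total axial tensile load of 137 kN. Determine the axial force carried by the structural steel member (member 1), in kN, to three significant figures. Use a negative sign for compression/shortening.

A_1 = 692.4 mm².
A_2 = 533.6 mm².
Equal strain + equilibrium ⇒ each member carries load in proportion to AE: A₁E₁ = 136400000 N, A₂E₂ = 105700000 N, ΣAE = 242100000 N.
F₁ = P·A₁E₁/ΣAE = 137000·136400000/242100000 = 77200 N.

77.2 kN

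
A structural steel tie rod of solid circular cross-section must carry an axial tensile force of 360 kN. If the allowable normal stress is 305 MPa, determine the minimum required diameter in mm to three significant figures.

38.8 mm

Required area A ≥ P/σ_allow = 360000/305 = 1180 mm².
For a solid circular section, d ≥ √(4A/π) = 38.77 mm.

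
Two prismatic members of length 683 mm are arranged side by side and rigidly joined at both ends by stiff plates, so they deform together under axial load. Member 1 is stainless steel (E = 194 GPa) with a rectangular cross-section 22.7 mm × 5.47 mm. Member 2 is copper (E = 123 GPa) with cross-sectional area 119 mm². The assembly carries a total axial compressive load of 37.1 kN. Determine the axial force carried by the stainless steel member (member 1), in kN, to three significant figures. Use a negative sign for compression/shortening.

A_1 = 124.2 mm².
Equal strain + equilibrium ⇒ each member carries load in proportion to AE: A₁E₁ = 24090000 N, A₂E₂ = 14640000 N, ΣAE = 38730000 N.
F₁ = P·A₁E₁/ΣAE = -37100·24090000/38730000 = -23080 N.

-23.1 kN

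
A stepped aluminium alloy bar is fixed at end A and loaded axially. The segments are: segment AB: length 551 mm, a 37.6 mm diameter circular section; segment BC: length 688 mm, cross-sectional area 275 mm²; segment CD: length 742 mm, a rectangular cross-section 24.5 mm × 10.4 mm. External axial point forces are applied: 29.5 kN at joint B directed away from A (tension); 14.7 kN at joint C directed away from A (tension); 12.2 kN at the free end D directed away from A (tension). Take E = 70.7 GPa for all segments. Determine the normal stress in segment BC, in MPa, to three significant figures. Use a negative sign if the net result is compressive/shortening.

Internal axial forces (sectioning from the free end, tension +): N_CD = 12.2 kN, N_BC = 26.9 kN, N_AB = 56.4 kN.
σ_BC = N_BC/A_BC = 26900/275 = 97.82 MPa.

97.8 MPa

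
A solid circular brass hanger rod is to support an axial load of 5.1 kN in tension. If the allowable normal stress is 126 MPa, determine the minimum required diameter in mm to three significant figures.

Required area A ≥ P/σ_allow = 5100/126 = 40.48 mm².
For a solid circular section, d ≥ √(4A/π) = 7.179 mm.

7.18 mm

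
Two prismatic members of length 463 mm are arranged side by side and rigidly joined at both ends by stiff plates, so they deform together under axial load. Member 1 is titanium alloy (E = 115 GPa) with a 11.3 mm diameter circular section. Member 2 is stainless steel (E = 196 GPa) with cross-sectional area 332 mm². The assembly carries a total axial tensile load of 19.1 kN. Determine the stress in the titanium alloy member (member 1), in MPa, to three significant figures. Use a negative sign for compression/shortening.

A_1 = 100.3 mm².
Equal strain + equilibrium ⇒ each member carries load in proportion to AE: A₁E₁ = 11530000 N, A₂E₂ = 65070000 N, ΣAE = 76610000 N.
σ₁ = P·E₁/ΣAE = 19100·115000/76610000 = 28.67 MPa.

28.7 MPa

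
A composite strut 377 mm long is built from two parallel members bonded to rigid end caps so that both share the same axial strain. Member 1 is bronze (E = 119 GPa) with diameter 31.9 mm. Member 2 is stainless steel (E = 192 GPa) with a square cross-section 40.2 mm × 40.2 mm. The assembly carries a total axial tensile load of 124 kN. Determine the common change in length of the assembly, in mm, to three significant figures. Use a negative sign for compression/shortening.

0.115 mm

A_1 = 799.2 mm².
A_2 = 1616 mm².
Equal strain + equilibrium ⇒ each member carries load in proportion to AE: A₁E₁ = 95110000 N, A₂E₂ = 310300000 N, ΣAE = 405400000 N.
δ = PL/ΣAE = 124000·377/405400000 = 0.1153 mm.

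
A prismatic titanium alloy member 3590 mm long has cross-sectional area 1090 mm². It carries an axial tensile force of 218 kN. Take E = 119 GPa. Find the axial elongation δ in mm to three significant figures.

6.03 mm

δ_mech = NL/(AE) = 218000·3590/(1090·119000) = 6.034 mm.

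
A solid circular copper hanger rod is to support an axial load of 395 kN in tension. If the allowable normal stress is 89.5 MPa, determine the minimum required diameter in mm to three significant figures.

Required area A ≥ P/σ_allow = 395000/89.5 = 4413 mm².
For a solid circular section, d ≥ √(4A/π) = 74.96 mm.

75.0 mm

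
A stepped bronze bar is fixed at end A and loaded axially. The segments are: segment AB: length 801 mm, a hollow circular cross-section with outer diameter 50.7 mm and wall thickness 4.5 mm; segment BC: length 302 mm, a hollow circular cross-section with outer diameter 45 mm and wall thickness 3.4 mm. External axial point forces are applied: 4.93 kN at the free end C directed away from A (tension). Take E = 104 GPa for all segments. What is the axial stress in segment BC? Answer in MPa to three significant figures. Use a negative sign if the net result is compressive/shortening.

11.1 MPa

Internal axial forces (sectioning from the free end, tension +): N_BC = 4.93 kN, N_AB = 4.93 kN.
A_BC = 444.3 mm².
σ_BC = N_BC/A_BC = 4930/444.3 = 11.09 MPa.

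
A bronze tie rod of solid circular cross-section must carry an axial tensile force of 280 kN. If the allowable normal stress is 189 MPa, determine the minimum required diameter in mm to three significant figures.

43.4 mm

Required area A ≥ P/σ_allow = 280000/189 = 1481 mm².
For a solid circular section, d ≥ √(4A/π) = 43.43 mm.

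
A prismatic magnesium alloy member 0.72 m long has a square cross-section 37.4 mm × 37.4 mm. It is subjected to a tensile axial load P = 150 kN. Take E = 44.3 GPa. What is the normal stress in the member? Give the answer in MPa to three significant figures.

107 MPa

A = 1399 mm².
σ = N/A = 150000/1399 = 107.2 MPa.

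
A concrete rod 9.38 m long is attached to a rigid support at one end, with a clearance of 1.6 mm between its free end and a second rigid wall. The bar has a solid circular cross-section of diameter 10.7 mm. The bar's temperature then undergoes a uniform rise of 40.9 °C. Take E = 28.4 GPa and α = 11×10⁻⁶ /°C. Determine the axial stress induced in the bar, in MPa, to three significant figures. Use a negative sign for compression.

-7.93 MPa

Free thermal expansion αLΔT = 11e-6 · 9380 · 40.9 = 4.22 mm.
The walls engage after the gap closes; constrained expansion = 4.22 − 1.6 = 2.62 mm.
The walls impose strain ε = −(2.62)/9380 = -2.7932e-04; σ = Eε = 28400 · -2.7932e-04 = -7.933 MPa.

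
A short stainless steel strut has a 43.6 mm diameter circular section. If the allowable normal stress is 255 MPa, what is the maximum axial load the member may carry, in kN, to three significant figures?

381 kN

A = 1493 mm².
P_max = σ_allow · A = 255 · 1493 = 380700 N = 380.7 kN.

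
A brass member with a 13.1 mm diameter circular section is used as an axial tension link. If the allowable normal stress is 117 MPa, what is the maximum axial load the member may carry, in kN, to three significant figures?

A = 134.8 mm².
P_max = σ_allow · A = 117 · 134.8 = 15770 N = 15.77 kN.

15.8 kN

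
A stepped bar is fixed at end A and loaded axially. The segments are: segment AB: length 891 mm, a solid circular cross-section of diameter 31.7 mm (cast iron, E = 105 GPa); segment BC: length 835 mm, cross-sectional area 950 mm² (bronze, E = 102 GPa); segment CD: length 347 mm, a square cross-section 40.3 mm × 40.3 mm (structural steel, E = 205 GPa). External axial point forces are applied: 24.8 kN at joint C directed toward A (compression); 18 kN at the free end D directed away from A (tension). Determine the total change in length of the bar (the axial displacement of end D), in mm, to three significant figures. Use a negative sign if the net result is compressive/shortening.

Internal axial forces (sectioning from the free end, tension +): N_CD = 18 kN, N_BC = -6.8 kN, N_AB = -6.8 kN.
A_AB = 789.2 mm².
A_CD = 1624 mm².
δ_AB = -6800·891/(789.2·105000) = -0.07311 mm
δ_BC = -6800·835/(950·102000) = -0.0586 mm
δ_CD = 18000·347/(1624·205000) = 0.01876 mm
δ = Σδ_i = -0.1129 mm.

-0.113 mm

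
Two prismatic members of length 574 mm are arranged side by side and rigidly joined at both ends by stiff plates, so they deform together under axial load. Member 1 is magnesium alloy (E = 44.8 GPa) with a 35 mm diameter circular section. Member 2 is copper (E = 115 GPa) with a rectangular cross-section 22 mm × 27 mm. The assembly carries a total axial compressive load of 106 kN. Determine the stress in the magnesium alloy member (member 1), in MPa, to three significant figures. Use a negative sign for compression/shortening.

A_1 = 962.1 mm².
A_2 = 594 mm².
Equal strain + equilibrium ⇒ each member carries load in proportion to AE: A₁E₁ = 43100000 N, A₂E₂ = 68310000 N, ΣAE = 111400000 N.
σ₁ = P·E₁/ΣAE = -106000·44800/111400000 = -42.62 MPa.

-42.6 MPa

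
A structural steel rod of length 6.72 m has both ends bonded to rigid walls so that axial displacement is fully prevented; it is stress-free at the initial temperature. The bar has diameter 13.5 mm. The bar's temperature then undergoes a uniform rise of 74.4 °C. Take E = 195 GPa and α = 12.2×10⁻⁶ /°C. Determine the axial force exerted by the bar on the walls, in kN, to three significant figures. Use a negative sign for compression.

Free thermal expansion αLΔT = 12.2e-6 · 6720 · 74.4 = 6.1 mm.
The walls impose strain ε = −(6.1)/6720 = -9.0768e-04; σ = Eε = 195000 · -9.0768e-04 = -177 MPa.
Wall reaction R = σ·A = -177·143.1 = -25340 N = -25.34 kN.

-25.3 kN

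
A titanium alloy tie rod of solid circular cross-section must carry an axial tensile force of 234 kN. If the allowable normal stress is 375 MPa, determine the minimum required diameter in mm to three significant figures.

Required area A ≥ P/σ_allow = 234000/375 = 624 mm².
For a solid circular section, d ≥ √(4A/π) = 28.19 mm.

28.2 mm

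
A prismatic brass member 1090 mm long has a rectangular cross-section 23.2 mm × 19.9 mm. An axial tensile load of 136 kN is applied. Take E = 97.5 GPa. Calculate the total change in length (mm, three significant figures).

A = 461.7 mm².
δ_mech = NL/(AE) = 136000·1090/(461.7·97500) = 3.293 mm.

3.29 mm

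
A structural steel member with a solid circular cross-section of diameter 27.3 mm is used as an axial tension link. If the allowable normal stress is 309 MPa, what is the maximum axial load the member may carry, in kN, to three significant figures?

181 kN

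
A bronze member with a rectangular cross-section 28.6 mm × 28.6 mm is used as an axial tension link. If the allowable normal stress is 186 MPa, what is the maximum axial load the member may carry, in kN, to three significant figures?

A = 818 mm².
P_max = σ_allow · A = 186 · 818 = 152100 N = 152.1 kN.

152 kN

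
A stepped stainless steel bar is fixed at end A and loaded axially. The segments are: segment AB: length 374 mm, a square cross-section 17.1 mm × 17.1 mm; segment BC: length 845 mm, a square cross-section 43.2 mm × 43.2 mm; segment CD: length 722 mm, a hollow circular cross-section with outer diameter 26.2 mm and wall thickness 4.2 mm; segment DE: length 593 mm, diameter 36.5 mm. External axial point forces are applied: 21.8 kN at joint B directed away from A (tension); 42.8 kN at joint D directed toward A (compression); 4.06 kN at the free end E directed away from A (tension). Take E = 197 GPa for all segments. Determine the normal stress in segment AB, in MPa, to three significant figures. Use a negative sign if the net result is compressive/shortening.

Internal axial forces (sectioning from the free end, tension +): N_DE = 4.06 kN, N_CD = -38.74 kN, N_BC = -38.74 kN, N_AB = -16.94 kN.
A_AB = 292.4 mm².
σ_AB = N_AB/A_AB = -16940/292.4 = -57.93 MPa.

-57.9 MPa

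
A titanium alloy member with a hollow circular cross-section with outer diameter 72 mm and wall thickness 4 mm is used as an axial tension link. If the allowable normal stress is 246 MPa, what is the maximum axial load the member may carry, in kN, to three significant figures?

A = 854.5 mm².
P_max = σ_allow · A = 246 · 854.5 = 210200 N = 210.2 kN.

210 kN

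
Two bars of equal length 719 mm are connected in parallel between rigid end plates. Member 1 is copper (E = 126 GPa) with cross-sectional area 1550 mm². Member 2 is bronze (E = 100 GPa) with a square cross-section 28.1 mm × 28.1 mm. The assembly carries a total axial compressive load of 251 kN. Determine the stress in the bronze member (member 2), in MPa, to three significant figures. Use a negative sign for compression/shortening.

-91.5 MPa

A_2 = 789.6 mm².
Equal strain + equilibrium ⇒ each member carries load in proportion to AE: A₁E₁ = 195300000 N, A₂E₂ = 78960000 N, ΣAE = 274300000 N.
σ₂ = P·E₂/ΣAE = -251000·100000/274300000 = -91.52 MPa.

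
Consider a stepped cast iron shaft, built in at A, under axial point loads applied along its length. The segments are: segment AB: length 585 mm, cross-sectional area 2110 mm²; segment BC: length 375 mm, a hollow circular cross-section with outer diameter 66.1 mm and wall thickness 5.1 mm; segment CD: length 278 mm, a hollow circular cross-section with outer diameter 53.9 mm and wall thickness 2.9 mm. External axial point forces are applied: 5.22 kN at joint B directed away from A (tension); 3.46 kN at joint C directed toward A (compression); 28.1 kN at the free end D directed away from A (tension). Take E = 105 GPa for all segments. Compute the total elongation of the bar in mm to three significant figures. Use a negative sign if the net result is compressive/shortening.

Internal axial forces (sectioning from the free end, tension +): N_CD = 28.1 kN, N_BC = 24.64 kN, N_AB = 29.86 kN.
A_BC = 977.3 mm².
A_CD = 464.6 mm².
δ_AB = 29860·585/(2110·105000) = 0.07884 mm
δ_BC = 24640·375/(977.3·105000) = 0.09004 mm
δ_CD = 28100·278/(464.6·105000) = 0.1601 mm
δ = Σδ_i = 0.329 mm.

0.329 mm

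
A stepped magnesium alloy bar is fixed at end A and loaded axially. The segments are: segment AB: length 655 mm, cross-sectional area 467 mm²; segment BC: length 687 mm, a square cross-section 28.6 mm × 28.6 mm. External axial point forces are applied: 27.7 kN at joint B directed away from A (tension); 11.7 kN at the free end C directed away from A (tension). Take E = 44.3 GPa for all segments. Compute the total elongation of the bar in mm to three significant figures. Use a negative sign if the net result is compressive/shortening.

1.47 mm

Internal axial forces (sectioning from the free end, tension +): N_BC = 11.7 kN, N_AB = 39.4 kN.
A_BC = 818 mm².
δ_AB = 39400·655/(467·44300) = 1.247 mm
δ_BC = 11700·687/(818·44300) = 0.2218 mm
δ = Σδ_i = 1.469 mm.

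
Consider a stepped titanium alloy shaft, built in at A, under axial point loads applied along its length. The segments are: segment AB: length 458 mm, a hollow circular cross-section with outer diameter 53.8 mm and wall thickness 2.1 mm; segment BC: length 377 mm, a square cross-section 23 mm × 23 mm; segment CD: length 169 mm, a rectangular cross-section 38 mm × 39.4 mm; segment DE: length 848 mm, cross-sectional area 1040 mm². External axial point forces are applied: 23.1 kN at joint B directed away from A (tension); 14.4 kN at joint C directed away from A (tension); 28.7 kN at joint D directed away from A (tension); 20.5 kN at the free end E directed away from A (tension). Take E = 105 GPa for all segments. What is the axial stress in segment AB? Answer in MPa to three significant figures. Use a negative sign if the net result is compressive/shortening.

Internal axial forces (sectioning from the free end, tension +): N_DE = 20.5 kN, N_CD = 49.2 kN, N_BC = 63.6 kN, N_AB = 86.7 kN.
A_AB = 341.1 mm².
σ_AB = N_AB/A_AB = 86700/341.1 = 254.2 MPa.

254 MPa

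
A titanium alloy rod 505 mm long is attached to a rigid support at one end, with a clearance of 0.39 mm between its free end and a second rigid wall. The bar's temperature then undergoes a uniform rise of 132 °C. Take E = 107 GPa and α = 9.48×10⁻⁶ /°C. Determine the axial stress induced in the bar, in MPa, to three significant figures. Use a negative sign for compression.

-51.3 MPa

Free thermal expansion αLΔT = 9.48e-6 · 505 · 132 = 0.6319 mm.
The walls engage after the gap closes; constrained expansion = 0.6319 − 0.39 = 0.2419 mm.
The walls impose strain ε = −(0.2419)/505 = -4.7908e-04; σ = Eε = 107000 · -4.7908e-04 = -51.26 MPa.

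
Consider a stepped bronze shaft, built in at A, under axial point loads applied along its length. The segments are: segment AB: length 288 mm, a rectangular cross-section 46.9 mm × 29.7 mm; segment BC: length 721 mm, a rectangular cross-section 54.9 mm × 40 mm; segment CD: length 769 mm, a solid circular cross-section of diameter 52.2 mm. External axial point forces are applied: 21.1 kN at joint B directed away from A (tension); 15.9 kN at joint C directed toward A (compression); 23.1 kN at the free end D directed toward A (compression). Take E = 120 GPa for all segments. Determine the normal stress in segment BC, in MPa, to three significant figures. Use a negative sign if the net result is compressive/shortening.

Internal axial forces (sectioning from the free end, tension +): N_CD = -23.1 kN, N_BC = -39 kN, N_AB = -17.9 kN.
A_BC = 2196 mm².
σ_BC = N_BC/A_BC = -39000/2196 = -17.76 MPa.

-17.8 MPa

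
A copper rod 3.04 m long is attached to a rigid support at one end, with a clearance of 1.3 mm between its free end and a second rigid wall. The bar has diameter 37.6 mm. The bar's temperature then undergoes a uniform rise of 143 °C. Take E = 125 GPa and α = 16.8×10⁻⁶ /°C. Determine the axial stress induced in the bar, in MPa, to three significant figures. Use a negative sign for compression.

-247 MPa

Free thermal expansion αLΔT = 16.8e-6 · 3040 · 143 = 7.303 mm.
The walls engage after the gap closes; constrained expansion = 7.303 − 1.3 = 6.003 mm.
The walls impose strain ε = −(6.003)/3040 = -1.9748e-03; σ = Eε = 125000 · -1.9748e-03 = -246.8 MPa.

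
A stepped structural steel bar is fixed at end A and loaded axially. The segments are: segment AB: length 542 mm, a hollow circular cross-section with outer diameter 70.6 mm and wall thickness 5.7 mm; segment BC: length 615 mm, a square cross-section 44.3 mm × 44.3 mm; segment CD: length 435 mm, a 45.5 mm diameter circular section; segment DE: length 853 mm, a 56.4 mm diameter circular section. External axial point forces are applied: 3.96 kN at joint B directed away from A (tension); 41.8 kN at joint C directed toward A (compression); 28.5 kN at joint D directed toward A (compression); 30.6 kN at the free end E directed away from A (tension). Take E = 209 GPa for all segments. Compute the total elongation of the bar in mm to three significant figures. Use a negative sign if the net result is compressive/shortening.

-0.0866 mm

Internal axial forces (sectioning from the free end, tension +): N_DE = 30.6 kN, N_CD = 2.1 kN, N_BC = -39.7 kN, N_AB = -35.74 kN.
A_AB = 1162 mm².
A_BC = 1962 mm².
A_CD = 1626 mm².
A_DE = 2498 mm².
δ_AB = -35740·542/(1162·209000) = -0.07975 mm
δ_BC = -39700·615/(1962·209000) = -0.05953 mm
δ_CD = 2100·435/(1626·209000) = 0.002688 mm
δ_DE = 30600·853/(2498·209000) = 0.04999 mm
δ = Σδ_i = -0.0866 mm.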